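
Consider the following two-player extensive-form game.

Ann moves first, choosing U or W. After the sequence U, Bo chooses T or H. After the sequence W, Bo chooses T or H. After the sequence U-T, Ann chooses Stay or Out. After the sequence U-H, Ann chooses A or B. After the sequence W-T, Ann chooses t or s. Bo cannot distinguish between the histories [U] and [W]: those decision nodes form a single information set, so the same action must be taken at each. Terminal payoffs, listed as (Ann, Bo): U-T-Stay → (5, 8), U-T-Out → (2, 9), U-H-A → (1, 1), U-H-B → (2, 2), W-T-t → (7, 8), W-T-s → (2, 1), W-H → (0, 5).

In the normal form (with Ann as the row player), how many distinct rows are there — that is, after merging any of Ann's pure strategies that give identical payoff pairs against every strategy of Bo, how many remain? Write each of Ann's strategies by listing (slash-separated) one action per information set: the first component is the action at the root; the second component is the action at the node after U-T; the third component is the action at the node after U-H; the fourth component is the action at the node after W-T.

Ann has 16 pure strategies: U/Stay/A/t, U/Stay/A/s, U/Stay/B/t, U/Stay/B/s, U/Out/A/t, U/Out/A/s, U/Out/B/t, U/Out/B/s, W/Stay/A/t, W/Stay/A/s, W/Stay/B/t, W/Stay/B/s, W/Out/A/t, W/Out/A/s, W/Out/B/t, W/Out/B/s. Columns: T, H.
{U/Stay/A/t, U/Stay/A/s} → row (5,8) (1,1)
{U/Stay/B/t, U/Stay/B/s} → row (5,8) (2,2)
{U/Out/A/t, U/Out/A/s} → row (2,9) (1,1)
{U/Out/B/t, U/Out/B/s} → row (2,9) (2,2)
{W/Stay/A/t, W/Stay/B/t, W/Out/A/t, W/Out/B/t} → row (7,8) (0,5)
{W/Stay/A/s, W/Stay/B/s, W/Out/A/s, W/Out/B/s} → row (2,1) (0,5)
That's 6 distinct rows out of 16 strategies.

6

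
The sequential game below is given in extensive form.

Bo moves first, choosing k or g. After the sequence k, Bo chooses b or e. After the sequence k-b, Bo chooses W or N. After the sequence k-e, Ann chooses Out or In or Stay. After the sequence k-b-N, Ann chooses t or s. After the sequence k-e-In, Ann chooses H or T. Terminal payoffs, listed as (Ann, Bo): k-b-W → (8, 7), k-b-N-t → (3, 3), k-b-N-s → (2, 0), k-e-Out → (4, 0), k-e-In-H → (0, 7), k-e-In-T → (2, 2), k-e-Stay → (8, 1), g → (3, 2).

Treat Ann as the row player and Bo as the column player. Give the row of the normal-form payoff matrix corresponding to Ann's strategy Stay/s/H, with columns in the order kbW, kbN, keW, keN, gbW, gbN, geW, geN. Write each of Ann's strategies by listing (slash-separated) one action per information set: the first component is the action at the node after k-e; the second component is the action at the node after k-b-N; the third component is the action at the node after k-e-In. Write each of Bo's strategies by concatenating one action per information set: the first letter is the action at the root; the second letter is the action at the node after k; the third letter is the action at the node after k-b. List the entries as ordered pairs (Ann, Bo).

(8,7) (2,0) (8,1) (8,1) (3,2) (3,2) (3,2) (3,2)

vs kbW: Bo plays k → Bo plays b at [k] → Bo plays W at [k-b] → (8, 7)
vs kbN: Bo plays k → Bo plays b at [k] → Bo plays N at [k-b] → Ann plays s at [k-b-N] → (2, 0)
vs keW: Bo plays k → Bo plays e at [k] → Ann plays Stay at [k-e] → (8, 1)
vs keN: Bo plays k → Bo plays e at [k] → Ann plays Stay at [k-e] → (8, 1)
vs gbW: Bo plays g → (3, 2)
vs gbN: Bo plays g → (3, 2)
vs geW: Bo plays g → (3, 2)
vs geN: Bo plays g → (3, 2)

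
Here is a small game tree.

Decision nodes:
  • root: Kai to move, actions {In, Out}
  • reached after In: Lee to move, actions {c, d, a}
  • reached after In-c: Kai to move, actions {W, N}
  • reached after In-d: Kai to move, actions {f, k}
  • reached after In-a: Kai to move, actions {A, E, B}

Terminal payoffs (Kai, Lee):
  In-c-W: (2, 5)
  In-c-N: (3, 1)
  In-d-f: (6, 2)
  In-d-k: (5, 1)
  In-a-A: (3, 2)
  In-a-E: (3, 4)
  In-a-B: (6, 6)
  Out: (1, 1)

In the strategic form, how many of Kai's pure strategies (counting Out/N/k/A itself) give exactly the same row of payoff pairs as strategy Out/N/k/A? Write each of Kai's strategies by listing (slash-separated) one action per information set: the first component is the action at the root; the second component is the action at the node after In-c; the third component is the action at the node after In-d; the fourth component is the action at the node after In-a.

12

Row for Out/N/k/A (columns c, d, a): (1,1) (1,1) (1,1).
Under Out/N/k/A, Kai's choice at the node after In-c and at the node after In-d and at the node after In-a can never be reached regardless of what Lee does, so varying those choices leaves every outcome unchanged.
Holding the reachable choices fixed and varying the unreachable ones freely already gives 2 × 2 × 3 = 12 equivalent strategies.
No other strategy reproduces this row, so those 12 are the full class: Out/W/f/A, Out/W/f/E, Out/W/f/B, Out/W/k/A, Out/W/k/E, Out/W/k/B, Out/N/f/A, Out/N/f/E, Out/N/f/B, Out/N/k/A, Out/N/k/E, Out/N/k/B.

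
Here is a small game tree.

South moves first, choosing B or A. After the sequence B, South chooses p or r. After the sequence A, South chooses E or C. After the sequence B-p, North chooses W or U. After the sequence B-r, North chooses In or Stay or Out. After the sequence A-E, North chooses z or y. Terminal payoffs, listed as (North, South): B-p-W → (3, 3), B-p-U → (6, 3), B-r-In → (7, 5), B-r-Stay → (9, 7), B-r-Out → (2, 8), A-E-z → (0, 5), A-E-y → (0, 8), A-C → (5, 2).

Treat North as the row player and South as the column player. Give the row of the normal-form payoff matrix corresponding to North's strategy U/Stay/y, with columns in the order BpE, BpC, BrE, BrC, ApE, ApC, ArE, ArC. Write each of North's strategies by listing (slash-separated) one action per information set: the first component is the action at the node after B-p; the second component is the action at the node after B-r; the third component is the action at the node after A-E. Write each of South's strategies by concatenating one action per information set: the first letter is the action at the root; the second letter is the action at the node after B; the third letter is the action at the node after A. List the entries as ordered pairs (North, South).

(6,3) (6,3) (9,7) (9,7) (0,8) (5,2) (0,8) (5,2)

vs BpE: South plays B → South plays p at [B] → North plays U at [B-p] → (6, 3)
vs BpC: South plays B → South plays p at [B] → North plays U at [B-p] → (6, 3)
vs BrE: South plays B → South plays r at [B] → North plays Stay at [B-r] → (9, 7)
vs BrC: South plays B → South plays r at [B] → North plays Stay at [B-r] → (9, 7)
vs ApE: South plays A → South plays E at [A] → North plays y at [A-E] → (0, 8)
vs ApC: South plays A → South plays C at [A] → (5, 2)
vs ArE: South plays A → South plays E at [A] → North plays y at [A-E] → (0, 8)
vs ArC: South plays A → South plays C at [A] → (5, 2)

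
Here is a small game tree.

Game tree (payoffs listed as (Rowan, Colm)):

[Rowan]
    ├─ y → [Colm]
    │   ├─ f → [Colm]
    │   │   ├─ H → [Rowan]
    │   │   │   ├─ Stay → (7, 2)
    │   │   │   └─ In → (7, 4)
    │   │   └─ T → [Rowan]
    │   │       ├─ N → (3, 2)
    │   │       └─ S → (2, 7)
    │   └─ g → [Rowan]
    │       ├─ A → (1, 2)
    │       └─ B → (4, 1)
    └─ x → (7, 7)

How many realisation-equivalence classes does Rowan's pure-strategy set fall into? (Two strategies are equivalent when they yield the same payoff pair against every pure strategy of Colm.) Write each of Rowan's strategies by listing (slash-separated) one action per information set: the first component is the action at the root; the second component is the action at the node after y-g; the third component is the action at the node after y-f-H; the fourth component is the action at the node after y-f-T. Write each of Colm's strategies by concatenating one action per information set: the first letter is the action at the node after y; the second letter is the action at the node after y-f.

Rowan has 16 pure strategies: y/A/Stay/N, y/A/Stay/S, y/A/In/N, y/A/In/S, y/B/Stay/N, y/B/Stay/S, y/B/In/N, y/B/In/S, x/A/Stay/N, x/A/Stay/S, x/A/In/N, x/A/In/S, x/B/Stay/N, x/B/Stay/S, x/B/In/N, x/B/In/S. Columns: fH, fT, gH, gT.
{y/A/Stay/N} → row (7,2) (3,2) (1,2) (1,2)
{y/A/Stay/S} → row (7,2) (2,7) (1,2) (1,2)
{y/A/In/N} → row (7,4) (3,2) (1,2) (1,2)
{y/A/In/S} → row (7,4) (2,7) (1,2) (1,2)
{y/B/Stay/N} → row (7,2) (3,2) (4,1) (4,1)
{y/B/Stay/S} → row (7,2) (2,7) (4,1) (4,1)
{y/B/In/N} → row (7,4) (3,2) (4,1) (4,1)
{y/B/In/S} → row (7,4) (2,7) (4,1) (4,1)
{x/A/Stay/N, x/A/Stay/S, x/A/In/N, x/A/In/S, x/B/Stay/N, x/B/Stay/S, x/B/In/N, x/B/In/S} → row (7,7) (7,7) (7,7) (7,7)
That's 9 distinct rows out of 16 strategies.

9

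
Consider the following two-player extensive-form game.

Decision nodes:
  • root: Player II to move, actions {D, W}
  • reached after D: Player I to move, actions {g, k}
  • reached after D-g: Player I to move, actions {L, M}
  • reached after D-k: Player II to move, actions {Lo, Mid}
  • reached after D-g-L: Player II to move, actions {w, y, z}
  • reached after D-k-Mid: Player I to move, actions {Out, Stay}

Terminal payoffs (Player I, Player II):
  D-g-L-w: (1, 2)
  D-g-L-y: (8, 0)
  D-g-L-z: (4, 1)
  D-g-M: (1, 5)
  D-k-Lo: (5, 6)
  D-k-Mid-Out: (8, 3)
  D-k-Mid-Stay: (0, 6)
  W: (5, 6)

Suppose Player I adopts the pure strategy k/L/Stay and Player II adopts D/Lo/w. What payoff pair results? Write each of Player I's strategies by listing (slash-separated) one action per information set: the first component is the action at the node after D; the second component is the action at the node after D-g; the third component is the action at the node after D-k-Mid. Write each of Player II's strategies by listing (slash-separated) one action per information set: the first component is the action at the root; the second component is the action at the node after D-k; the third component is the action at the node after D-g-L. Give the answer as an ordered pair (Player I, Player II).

(5, 6)

Trace the play path from the root:
  Player II plays D
  Player I plays k at [D]
  Player II plays Lo at [D-k]
→ terminal payoff (5, 6).
(Player I's choice at the node after D-g is never reached on this path, so it doesn't affect the outcome.)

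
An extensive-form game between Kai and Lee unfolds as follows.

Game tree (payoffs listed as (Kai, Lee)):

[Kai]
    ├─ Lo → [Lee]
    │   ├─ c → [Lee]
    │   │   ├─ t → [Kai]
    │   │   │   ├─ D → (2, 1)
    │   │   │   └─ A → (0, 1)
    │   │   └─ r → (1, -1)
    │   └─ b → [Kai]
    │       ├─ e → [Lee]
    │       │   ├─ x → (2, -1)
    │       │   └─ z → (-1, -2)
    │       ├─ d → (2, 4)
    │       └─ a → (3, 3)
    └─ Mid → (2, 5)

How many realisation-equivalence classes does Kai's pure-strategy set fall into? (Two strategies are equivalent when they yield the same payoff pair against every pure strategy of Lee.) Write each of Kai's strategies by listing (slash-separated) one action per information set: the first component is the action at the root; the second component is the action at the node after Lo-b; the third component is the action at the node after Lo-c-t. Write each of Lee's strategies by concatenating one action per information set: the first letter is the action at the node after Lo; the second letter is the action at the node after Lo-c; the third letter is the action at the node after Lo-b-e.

Kai has 12 pure strategies: Lo/e/D, Lo/e/A, Lo/d/D, Lo/d/A, Lo/a/D, Lo/a/A, Mid/e/D, Mid/e/A, Mid/d/D, Mid/d/A, Mid/a/D, Mid/a/A. Columns: ctx, ctz, crx, crz, btx, btz, brx, brz.
{Lo/e/D} → row (2,1) (2,1) (1,-1) (1,-1) (2,-1) (-1,-2) (2,-1) (-1,-2)
{Lo/e/A} → row (0,1) (0,1) (1,-1) (1,-1) (2,-1) (-1,-2) (2,-1) (-1,-2)
{Lo/d/D} → row (2,1) (2,1) (1,-1) (1,-1) (2,4) (2,4) (2,4) (2,4)
{Lo/d/A} → row (0,1) (0,1) (1,-1) (1,-1) (2,4) (2,4) (2,4) (2,4)
{Lo/a/D} → row (2,1) (2,1) (1,-1) (1,-1) (3,3) (3,3) (3,3) (3,3)
{Lo/a/A} → row (0,1) (0,1) (1,-1) (1,-1) (3,3) (3,3) (3,3) (3,3)
{Mid/e/D, Mid/e/A, Mid/d/D, Mid/d/A, Mid/a/D, Mid/a/A} → row (2,5) (2,5) (2,5) (2,5) (2,5) (2,5) (2,5) (2,5)
That's 7 distinct rows out of 12 strategies.

7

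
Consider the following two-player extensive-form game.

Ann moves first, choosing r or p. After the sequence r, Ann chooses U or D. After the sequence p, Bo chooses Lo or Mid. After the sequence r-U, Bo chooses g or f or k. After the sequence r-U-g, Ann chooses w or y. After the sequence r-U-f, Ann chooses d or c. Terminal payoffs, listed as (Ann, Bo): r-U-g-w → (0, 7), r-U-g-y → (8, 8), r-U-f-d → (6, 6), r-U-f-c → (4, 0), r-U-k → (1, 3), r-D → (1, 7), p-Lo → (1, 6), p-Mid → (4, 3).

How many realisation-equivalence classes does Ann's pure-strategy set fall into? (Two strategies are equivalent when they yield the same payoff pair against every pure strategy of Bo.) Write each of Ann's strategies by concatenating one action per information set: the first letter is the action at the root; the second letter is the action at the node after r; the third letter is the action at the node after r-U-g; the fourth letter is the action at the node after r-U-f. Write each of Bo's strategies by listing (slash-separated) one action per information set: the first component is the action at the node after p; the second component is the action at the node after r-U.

6

Ann has 16 pure strategies: rUwd, rUwc, rUyd, rUyc, rDwd, rDwc, rDyd, rDyc, pUwd, pUwc, pUyd, pUyc, pDwd, pDwc, pDyd, pDyc. Columns: Lo/g, Lo/f, Lo/k, Mid/g, Mid/f, Mid/k.
{rUwd} → row (0,7) (6,6) (1,3) (0,7) (6,6) (1,3)
{rUwc} → row (0,7) (4,0) (1,3) (0,7) (4,0) (1,3)
{rUyd} → row (8,8) (6,6) (1,3) (8,8) (6,6) (1,3)
{rUyc} → row (8,8) (4,0) (1,3) (8,8) (4,0) (1,3)
{rDwd, rDwc, rDyd, rDyc} → row (1,7) (1,7) (1,7) (1,7) (1,7) (1,7)
{pUwd, pUwc, pUyd, pUyc, pDwd, pDwc, pDyd, pDyc} → row (1,6) (1,6) (1,6) (4,3) (4,3) (4,3)
That's 6 distinct rows out of 16 strategies.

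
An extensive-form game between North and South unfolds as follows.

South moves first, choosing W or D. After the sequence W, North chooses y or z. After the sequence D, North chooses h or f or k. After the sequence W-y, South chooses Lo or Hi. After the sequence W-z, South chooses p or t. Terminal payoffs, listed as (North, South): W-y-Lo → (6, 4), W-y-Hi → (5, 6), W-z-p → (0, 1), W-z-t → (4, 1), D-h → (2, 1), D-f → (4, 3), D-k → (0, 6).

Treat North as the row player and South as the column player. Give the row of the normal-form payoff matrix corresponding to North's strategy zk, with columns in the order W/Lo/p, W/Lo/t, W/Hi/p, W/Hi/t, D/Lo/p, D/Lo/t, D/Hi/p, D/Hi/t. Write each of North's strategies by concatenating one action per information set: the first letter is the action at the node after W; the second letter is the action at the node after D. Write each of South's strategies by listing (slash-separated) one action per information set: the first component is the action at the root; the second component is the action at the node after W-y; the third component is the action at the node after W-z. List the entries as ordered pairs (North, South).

(0,1) (4,1) (0,1) (4,1) (0,6) (0,6) (0,6) (0,6)

vs W/Lo/p: South plays W → North plays z at [W] → South plays p at [W-z] → (0, 1)
vs W/Lo/t: South plays W → North plays z at [W] → South plays t at [W-z] → (4, 1)
vs W/Hi/p: South plays W → North plays z at [W] → South plays p at [W-z] → (0, 1)
vs W/Hi/t: South plays W → North plays z at [W] → South plays t at [W-z] → (4, 1)
vs D/Lo/p: South plays D → North plays k at [D] → (0, 6)
vs D/Lo/t: South plays D → North plays k at [D] → (0, 6)
vs D/Hi/p: South plays D → North plays k at [D] → (0, 6)
vs D/Hi/t: South plays D → North plays k at [D] → (0, 6)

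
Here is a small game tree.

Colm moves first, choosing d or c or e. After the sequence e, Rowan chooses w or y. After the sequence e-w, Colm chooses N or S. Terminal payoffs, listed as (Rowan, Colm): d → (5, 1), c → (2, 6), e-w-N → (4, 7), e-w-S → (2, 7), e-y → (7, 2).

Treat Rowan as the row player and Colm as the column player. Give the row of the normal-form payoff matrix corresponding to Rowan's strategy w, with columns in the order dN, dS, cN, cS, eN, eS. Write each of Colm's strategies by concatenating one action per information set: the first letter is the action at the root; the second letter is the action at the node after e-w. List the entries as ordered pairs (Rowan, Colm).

vs dN: Colm plays d → (5, 1)
vs dS: Colm plays d → (5, 1)
vs cN: Colm plays c → (2, 6)
vs cS: Colm plays c → (2, 6)
vs eN: Colm plays e → Rowan plays w at [e] → Colm plays N at [e-w] → (4, 7)
vs eS: Colm plays e → Rowan plays w at [e] → Colm plays S at [e-w] → (2, 7)

(5,1) (5,1) (2,6) (2,6) (4,7) (2,7)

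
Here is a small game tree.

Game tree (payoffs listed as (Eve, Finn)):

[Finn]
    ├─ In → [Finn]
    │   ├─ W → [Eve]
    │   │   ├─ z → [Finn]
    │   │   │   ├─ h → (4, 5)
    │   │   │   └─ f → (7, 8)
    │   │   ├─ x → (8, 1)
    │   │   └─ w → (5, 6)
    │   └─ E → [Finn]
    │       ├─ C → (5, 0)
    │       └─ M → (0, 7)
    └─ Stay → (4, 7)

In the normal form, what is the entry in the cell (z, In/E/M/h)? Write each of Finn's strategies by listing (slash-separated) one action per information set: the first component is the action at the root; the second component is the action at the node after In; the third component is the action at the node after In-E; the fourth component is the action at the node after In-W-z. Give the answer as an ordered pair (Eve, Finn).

(0, 7)

Trace the play path from the root:
  Finn plays In
  Finn plays E at [In]
  Finn plays M at [In-E]
→ terminal payoff (0, 7).
(Eve's choice at the node after In-W is never reached on this path, so it doesn't affect the outcome.)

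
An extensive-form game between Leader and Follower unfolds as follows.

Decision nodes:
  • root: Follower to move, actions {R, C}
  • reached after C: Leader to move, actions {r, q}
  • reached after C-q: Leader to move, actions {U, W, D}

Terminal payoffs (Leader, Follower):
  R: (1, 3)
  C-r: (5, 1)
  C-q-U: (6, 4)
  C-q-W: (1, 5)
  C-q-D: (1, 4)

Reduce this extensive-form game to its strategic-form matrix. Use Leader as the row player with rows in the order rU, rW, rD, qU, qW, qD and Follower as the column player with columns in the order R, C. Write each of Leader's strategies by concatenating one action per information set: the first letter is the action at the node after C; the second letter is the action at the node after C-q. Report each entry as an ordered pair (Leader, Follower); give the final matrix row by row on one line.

            R        C
  rU    (1,3)    (5,1)
  rW    (1,3)    (5,1)
  rD    (1,3)    (5,1)
  qU    (1,3)    (6,4)
  qW    (1,3)    (1,5)
  qD    (1,3)    (1,4)

rU: (1,3) (5,1) | rW: (1,3) (5,1) | rD: (1,3) (5,1) | qU: (1,3) (6,4) | qW: (1,3) (1,5) | qD: (1,3) (1,4)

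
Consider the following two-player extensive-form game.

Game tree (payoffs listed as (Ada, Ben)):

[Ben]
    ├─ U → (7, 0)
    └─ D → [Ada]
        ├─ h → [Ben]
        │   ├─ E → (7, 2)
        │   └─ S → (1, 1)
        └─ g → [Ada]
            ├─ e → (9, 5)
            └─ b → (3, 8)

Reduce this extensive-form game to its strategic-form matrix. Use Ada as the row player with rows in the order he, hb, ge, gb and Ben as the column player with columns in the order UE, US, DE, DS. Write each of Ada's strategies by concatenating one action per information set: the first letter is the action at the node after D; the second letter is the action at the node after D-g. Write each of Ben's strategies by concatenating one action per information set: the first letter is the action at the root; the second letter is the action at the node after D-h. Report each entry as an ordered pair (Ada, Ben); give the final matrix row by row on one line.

           UE       US       DE       DS
  he    (7,0)    (7,0)    (7,2)    (1,1)
  hb    (7,0)    (7,0)    (7,2)    (1,1)
  ge    (7,0)    (7,0)    (9,5)    (9,5)
  gb    (7,0)    (7,0)    (3,8)    (3,8)

he: (7,0) (7,0) (7,2) (1,1) | hb: (7,0) (7,0) (7,2) (1,1) | ge: (7,0) (7,0) (9,5) (9,5) | gb: (7,0) (7,0) (3,8) (3,8)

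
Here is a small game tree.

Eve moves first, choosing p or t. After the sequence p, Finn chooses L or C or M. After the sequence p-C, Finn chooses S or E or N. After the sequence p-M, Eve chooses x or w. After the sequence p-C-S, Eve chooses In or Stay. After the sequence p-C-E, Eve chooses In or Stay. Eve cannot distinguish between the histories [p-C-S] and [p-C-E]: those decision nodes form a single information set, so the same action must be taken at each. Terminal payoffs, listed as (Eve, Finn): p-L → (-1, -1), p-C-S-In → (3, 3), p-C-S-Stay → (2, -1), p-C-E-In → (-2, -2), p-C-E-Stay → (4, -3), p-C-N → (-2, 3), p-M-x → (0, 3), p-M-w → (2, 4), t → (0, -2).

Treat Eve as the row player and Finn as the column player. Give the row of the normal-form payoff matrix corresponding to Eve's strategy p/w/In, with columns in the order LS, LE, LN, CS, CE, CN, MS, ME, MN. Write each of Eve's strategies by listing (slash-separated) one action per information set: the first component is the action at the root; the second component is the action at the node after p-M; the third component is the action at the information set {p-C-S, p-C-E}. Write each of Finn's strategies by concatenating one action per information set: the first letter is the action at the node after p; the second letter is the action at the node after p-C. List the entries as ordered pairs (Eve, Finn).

(-1,-1) (-1,-1) (-1,-1) (3,3) (-2,-2) (-2,3) (2,4) (2,4) (2,4)

vs LS: Eve plays p → Finn plays L at [p] → (-1, -1)
vs LE: Eve plays p → Finn plays L at [p] → (-1, -1)
vs LN: Eve plays p → Finn plays L at [p] → (-1, -1)
vs CS: Eve plays p → Finn plays C at [p] → Finn plays S at [p-C] → Eve plays In at [p-C-S] → (3, 3)
vs CE: Eve plays p → Finn plays C at [p] → Finn plays E at [p-C] → Eve plays In at [p-C-E] → (-2, -2)
vs CN: Eve plays p → Finn plays C at [p] → Finn plays N at [p-C] → (-2, 3)
vs MS: Eve plays p → Finn plays M at [p] → Eve plays w at [p-M] → (2, 4)
vs ME: Eve plays p → Finn plays M at [p] → Eve plays w at [p-M] → (2, 4)
vs MN: Eve plays p → Finn plays M at [p] → Eve plays w at [p-M] → (2, 4)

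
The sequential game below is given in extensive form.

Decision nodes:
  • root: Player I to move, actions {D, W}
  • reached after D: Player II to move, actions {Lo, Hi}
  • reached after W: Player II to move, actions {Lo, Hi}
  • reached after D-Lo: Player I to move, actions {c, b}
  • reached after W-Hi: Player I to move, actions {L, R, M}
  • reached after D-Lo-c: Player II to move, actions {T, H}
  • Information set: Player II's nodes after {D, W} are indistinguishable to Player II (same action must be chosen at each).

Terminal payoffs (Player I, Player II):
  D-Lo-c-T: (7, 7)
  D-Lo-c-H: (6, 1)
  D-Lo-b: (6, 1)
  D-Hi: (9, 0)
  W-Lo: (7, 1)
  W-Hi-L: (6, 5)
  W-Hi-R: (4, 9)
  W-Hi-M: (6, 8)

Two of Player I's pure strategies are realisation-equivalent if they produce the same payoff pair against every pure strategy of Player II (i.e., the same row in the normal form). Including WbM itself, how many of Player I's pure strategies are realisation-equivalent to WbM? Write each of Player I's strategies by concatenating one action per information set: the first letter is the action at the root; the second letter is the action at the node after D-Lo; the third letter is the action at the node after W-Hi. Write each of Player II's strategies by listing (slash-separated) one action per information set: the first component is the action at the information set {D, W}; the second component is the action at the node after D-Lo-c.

Row for WbM (columns Lo/T, Lo/H, Hi/T, Hi/H): (7,1) (7,1) (6,8) (6,8).
Under WbM, Player I's choice at the node after D-Lo can never be reached regardless of what Player II does, so varying those choices leaves every outcome unchanged.
Holding the reachable choices fixed and varying the unreachable one freely already gives 2 equivalent strategies.
No other strategy reproduces this row, so those 2 are the full class: WcM, WbM.

2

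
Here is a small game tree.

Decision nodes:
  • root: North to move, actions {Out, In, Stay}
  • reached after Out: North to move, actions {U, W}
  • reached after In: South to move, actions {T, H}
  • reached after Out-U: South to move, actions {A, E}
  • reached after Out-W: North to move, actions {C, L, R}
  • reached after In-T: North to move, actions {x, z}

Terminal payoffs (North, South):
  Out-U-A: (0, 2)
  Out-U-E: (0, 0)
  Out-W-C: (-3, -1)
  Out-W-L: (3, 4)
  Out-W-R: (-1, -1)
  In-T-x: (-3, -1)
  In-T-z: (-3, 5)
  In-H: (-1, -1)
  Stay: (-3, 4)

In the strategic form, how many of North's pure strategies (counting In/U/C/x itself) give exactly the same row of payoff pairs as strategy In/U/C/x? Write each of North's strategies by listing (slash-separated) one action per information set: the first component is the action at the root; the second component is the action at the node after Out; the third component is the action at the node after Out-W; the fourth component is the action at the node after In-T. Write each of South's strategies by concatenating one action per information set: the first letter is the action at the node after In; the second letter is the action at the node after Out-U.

Row for In/U/C/x (columns TA, TE, HA, HE): (-3,-1) (-3,-1) (-1,-1) (-1,-1).
Under In/U/C/x, North's choice at the node after Out and at the node after Out-W can never be reached regardless of what South does, so varying those choices leaves every outcome unchanged.
Holding the reachable choices fixed and varying the unreachable ones freely already gives 2 × 3 = 6 equivalent strategies.
No other strategy reproduces this row, so those 6 are the full class: In/U/C/x, In/U/L/x, In/U/R/x, In/W/C/x, In/W/L/x, In/W/R/x.

6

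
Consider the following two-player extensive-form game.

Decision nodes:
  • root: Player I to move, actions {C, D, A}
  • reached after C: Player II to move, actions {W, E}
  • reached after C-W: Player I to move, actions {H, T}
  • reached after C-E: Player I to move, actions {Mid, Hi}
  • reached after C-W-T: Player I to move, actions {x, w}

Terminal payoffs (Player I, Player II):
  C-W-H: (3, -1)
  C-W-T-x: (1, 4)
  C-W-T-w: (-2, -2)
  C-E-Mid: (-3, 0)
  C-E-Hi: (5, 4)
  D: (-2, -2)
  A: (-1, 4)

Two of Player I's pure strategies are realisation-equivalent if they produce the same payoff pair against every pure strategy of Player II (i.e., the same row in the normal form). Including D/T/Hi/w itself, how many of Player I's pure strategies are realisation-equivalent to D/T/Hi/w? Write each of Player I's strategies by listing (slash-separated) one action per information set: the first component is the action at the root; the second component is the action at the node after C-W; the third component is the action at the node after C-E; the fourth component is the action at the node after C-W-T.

8

Row for D/T/Hi/w (columns W, E): (-2,-2) (-2,-2).
Under D/T/Hi/w, Player I's choice at the node after C-W and at the node after C-E and at the node after C-W-T can never be reached regardless of what Player II does, so varying those choices leaves every outcome unchanged.
Holding the reachable choices fixed and varying the unreachable ones freely already gives 2 × 2 × 2 = 8 equivalent strategies.
No other strategy reproduces this row, so those 8 are the full class: D/H/Mid/x, D/H/Mid/w, D/H/Hi/x, D/H/Hi/w, D/T/Mid/x, D/T/Mid/w, D/T/Hi/x, D/T/Hi/w.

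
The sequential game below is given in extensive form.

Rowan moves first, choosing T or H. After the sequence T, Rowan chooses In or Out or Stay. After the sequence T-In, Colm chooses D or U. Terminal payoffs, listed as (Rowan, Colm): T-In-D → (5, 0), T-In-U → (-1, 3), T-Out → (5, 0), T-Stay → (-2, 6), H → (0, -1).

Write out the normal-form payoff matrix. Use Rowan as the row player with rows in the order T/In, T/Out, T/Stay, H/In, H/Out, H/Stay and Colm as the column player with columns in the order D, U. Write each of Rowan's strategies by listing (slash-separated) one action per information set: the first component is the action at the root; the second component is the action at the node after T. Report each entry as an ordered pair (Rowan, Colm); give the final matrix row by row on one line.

T/In: (5,0) (-1,3) | T/Out: (5,0) (5,0) | T/Stay: (-2,6) (-2,6) | H/In: (0,-1) (0,-1) | H/Out: (0,-1) (0,-1) | H/Stay: (0,-1) (0,-1)

Row T/In: D→(5,0), U→(-1,3)
Row T/Out: D→(5,0), U→(5,0)
Row T/Stay: D→(-2,6), U→(-2,6)
Row H/In: D→(0,-1), U→(0,-1)
Row H/Out: D→(0,-1), U→(0,-1)
Row H/Stay: D→(0,-1), U→(0,-1)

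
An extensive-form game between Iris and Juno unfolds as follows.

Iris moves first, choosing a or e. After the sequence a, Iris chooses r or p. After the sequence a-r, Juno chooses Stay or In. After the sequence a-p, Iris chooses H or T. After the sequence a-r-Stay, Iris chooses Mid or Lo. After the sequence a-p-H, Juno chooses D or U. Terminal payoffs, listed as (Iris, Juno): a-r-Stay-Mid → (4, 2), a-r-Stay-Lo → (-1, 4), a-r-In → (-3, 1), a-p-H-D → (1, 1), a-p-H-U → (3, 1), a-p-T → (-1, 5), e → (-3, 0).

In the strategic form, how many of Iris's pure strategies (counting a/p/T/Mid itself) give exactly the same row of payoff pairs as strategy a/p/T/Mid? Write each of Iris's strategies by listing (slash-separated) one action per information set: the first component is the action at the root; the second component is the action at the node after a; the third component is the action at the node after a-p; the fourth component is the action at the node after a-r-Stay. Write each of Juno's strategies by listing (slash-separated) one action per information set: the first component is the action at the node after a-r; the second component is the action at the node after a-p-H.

Row for a/p/T/Mid (columns Stay/D, Stay/U, In/D, In/U): (-1,5) (-1,5) (-1,5) (-1,5).
Under a/p/T/Mid, Iris's choice at the node after a-r-Stay can never be reached regardless of what Juno does, so varying those choices leaves every outcome unchanged.
Holding the reachable choices fixed and varying the unreachable one freely already gives 2 equivalent strategies.
No other strategy reproduces this row, so those 2 are the full class: a/p/T/Mid, a/p/T/Lo.

2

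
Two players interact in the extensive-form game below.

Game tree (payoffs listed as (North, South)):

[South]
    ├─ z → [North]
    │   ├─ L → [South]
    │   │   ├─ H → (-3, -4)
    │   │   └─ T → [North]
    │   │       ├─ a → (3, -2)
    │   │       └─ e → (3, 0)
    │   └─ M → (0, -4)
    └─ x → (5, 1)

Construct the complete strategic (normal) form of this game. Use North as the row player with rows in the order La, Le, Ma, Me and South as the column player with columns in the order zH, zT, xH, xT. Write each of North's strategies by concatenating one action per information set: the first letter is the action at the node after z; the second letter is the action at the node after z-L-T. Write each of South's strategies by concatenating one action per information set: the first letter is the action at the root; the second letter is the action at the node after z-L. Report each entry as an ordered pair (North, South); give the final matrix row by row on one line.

La: (-3,-4) (3,-2) (5,1) (5,1) | Le: (-3,-4) (3,0) (5,1) (5,1) | Ma: (0,-4) (0,-4) (5,1) (5,1) | Me: (0,-4) (0,-4) (5,1) (5,1)

Row La: zH→(-3,-4), zT→(3,-2), xH→(5,1), xT→(5,1)
Row Le: zH→(-3,-4), zT→(3,0), xH→(5,1), xT→(5,1)
Row Ma: zH→(0,-4), zT→(0,-4), xH→(5,1), xT→(5,1)
Row Me: zH→(0,-4), zT→(0,-4), xH→(5,1), xT→(5,1)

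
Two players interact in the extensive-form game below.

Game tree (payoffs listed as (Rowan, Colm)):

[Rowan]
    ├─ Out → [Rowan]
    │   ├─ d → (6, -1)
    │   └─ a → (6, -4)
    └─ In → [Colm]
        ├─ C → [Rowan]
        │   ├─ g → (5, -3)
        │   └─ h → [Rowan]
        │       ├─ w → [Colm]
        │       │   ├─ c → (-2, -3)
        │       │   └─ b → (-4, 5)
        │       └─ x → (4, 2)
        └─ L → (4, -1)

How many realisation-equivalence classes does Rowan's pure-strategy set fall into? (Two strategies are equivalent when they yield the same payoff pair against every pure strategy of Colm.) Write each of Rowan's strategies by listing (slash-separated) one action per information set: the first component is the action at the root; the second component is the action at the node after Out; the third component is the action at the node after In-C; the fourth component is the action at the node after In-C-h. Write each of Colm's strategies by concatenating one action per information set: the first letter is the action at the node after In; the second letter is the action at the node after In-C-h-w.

Rowan has 16 pure strategies: Out/d/g/w, Out/d/g/x, Out/d/h/w, Out/d/h/x, Out/a/g/w, Out/a/g/x, Out/a/h/w, Out/a/h/x, In/d/g/w, In/d/g/x, In/d/h/w, In/d/h/x, In/a/g/w, In/a/g/x, In/a/h/w, In/a/h/x. Columns: Cc, Cb, Lc, Lb.
{Out/d/g/w, Out/d/g/x, Out/d/h/w, Out/d/h/x} → row (6,-1) (6,-1) (6,-1) (6,-1)
{Out/a/g/w, Out/a/g/x, Out/a/h/w, Out/a/h/x} → row (6,-4) (6,-4) (6,-4) (6,-4)
{In/d/g/w, In/d/g/x, In/a/g/w, In/a/g/x} → row (5,-3) (5,-3) (4,-1) (4,-1)
{In/d/h/w, In/a/h/w} → row (-2,-3) (-4,5) (4,-1) (4,-1)
{In/d/h/x, In/a/h/x} → row (4,2) (4,2) (4,-1) (4,-1)
That's 5 distinct rows out of 16 strategies.

5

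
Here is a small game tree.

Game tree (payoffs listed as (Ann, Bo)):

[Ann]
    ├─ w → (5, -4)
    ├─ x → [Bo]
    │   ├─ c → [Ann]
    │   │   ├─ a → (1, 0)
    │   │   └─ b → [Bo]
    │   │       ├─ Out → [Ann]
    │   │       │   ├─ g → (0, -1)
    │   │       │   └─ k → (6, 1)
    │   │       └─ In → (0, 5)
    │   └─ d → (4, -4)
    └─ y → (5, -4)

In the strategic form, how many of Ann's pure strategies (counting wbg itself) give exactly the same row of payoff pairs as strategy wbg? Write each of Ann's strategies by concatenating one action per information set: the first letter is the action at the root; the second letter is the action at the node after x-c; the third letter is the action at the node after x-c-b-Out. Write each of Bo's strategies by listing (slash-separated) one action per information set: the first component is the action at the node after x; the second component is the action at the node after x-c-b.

8

Row for wbg (columns c/Out, c/In, d/Out, d/In): (5,-4) (5,-4) (5,-4) (5,-4).
Under wbg, Ann's choice at the node after x-c and at the node after x-c-b-Out can never be reached regardless of what Bo does, so varying those choices leaves every outcome unchanged.
Holding the reachable choices fixed and varying the unreachable ones freely already gives 2 × 2 = 4 equivalent strategies.
Checking the remaining rows, yag, yak, ybg, ybk also happen to give the same payoffs in every column, bringing the total to 8: wag, wak, wbg, wbk, yag, yak, ybg, ybk.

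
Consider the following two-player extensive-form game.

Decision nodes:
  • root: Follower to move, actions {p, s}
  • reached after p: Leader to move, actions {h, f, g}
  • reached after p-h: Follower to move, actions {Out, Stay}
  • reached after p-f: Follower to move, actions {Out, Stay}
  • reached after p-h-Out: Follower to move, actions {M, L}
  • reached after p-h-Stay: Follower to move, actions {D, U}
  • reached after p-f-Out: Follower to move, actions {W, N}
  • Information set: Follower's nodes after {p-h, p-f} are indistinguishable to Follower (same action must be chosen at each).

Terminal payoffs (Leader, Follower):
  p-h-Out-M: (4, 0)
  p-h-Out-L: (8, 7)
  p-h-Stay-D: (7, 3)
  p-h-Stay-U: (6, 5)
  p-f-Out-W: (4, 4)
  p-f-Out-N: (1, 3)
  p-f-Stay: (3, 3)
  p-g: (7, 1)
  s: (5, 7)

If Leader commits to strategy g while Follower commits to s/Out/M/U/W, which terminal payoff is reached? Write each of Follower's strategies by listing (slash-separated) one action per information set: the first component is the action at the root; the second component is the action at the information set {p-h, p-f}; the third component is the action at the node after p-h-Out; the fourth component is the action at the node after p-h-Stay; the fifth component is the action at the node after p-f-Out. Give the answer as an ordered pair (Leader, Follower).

Trace the play path from the root:
  Follower plays s
→ terminal payoff (5, 7).
(Leader's choice at the node after p is never reached on this path, so it doesn't affect the outcome.)

(5, 7)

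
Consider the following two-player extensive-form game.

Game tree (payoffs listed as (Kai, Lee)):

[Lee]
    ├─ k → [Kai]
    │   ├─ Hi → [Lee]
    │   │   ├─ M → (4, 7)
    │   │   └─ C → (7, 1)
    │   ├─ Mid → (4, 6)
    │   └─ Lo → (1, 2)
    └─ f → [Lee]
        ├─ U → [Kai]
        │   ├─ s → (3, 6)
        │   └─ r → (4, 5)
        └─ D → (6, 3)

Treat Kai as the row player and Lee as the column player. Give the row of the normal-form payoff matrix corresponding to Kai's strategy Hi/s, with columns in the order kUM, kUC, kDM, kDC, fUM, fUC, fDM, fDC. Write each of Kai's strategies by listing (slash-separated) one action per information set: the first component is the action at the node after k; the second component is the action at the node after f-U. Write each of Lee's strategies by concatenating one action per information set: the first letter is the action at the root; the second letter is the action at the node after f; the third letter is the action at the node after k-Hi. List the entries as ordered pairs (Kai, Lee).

vs kUM: Lee plays k → Kai plays Hi at [k] → Lee plays M at [k-Hi] → (4, 7)
vs kUC: Lee plays k → Kai plays Hi at [k] → Lee plays C at [k-Hi] → (7, 1)
vs kDM: Lee plays k → Kai plays Hi at [k] → Lee plays M at [k-Hi] → (4, 7)
vs kDC: Lee plays k → Kai plays Hi at [k] → Lee plays C at [k-Hi] → (7, 1)
vs fUM: Lee plays f → Lee plays U at [f] → Kai plays s at [f-U] → (3, 6)
vs fUC: Lee plays f → Lee plays U at [f] → Kai plays s at [f-U] → (3, 6)
vs fDM: Lee plays f → Lee plays D at [f] → (6, 3)
vs fDC: Lee plays f → Lee plays D at [f] → (6, 3)

(4,7) (7,1) (4,7) (7,1) (3,6) (3,6) (6,3) (6,3)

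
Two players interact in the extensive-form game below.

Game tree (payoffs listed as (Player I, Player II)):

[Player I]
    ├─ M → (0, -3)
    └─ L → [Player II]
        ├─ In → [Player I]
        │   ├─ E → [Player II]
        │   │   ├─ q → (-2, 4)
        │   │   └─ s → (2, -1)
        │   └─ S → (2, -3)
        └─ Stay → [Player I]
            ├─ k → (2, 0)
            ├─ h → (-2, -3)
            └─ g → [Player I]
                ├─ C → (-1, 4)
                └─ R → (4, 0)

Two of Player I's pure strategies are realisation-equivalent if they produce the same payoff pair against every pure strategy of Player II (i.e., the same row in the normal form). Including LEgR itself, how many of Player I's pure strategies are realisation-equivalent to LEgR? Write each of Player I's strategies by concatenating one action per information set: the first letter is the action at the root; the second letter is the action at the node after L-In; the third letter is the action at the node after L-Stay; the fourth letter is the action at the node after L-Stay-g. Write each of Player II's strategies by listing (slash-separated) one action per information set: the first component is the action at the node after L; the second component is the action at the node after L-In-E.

Row for LEgR (columns In/q, In/s, Stay/q, Stay/s): (-2,4) (2,-1) (4,0) (4,0).
Every one of Player I's information sets is on the play path for some reply by Player II when Player I follows LEgR.
Changing the action at any of them therefore changes at least one column, so only LEgR itself gives this row.

1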